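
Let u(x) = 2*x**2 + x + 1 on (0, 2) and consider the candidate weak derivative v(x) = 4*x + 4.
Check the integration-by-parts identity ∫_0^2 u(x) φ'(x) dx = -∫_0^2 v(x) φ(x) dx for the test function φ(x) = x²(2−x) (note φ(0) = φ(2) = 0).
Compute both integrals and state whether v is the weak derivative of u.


LHS = -116/15, RHS = -176/15. No, v is not the weak derivative of u.

u(x) = 2*x**2 + x + 1, classical derivative u'(x) = 4*x + 1.
φ(x) = x²(2−x), so φ'(x) = x*(4 - 3*x).
Note φ(0) = φ(2) = 0, so the boundary term u·φ vanishes.
LHS = ∫_0^2 u(x) φ'(x) dx = ∫_0^2 (-6*x^4 + 5*x^3 + x^2 + 4*x) dx. Term by term:
  ∫_0^2 -6*x^4 dx = -192/5;  ∫_0^2 5*x^3 dx = 20;  ∫_0^2 x^2 dx = 8/3;
  ∫_0^2 4*x dx = 8.
Sum: -192/5 + 20 + 8/3 + 8 = -116/15.
So LHS = -116/15.
∫_0^2 v(x) φ(x) dx = ∫_0^2 (-4*x^4 + 4*x^3 + 8*x^2) dx. Term by term:
  ∫_0^2 -4*x^4 dx = -128/5;  ∫_0^2 4*x^3 dx = 16;  ∫_0^2 8*x^2 dx = 64/3.
Sum: -128/5 + 16 + 64/3 = 176/15.
So RHS = -∫_0^2 v(x) φ(x) dx = -176/15.
LHS − RHS = 4 ≠ 0, so the identity fails.
(For a valid weak derivative the identity must hold for EVERY test function, in particular this one. The failure shows v is NOT the weak derivative of u.)
Correct weak derivative would be u'(x) = 4*x + 1.


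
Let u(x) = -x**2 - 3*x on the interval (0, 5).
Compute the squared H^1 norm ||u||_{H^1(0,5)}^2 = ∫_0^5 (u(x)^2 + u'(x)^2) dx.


||u||_{H^1}^2 = 13795/6

The H^1 norm (squared) on an interval (0, L) is
  ||u||_{H^1}^2 = ∫_0^L u(x)^2 dx + ∫_0^L u'(x)^2 dx.
Compute u'(x) = -2*x - 3.
Then u(x)^2 = x**4 + 6*x**3 + 9*x**2 and u'(x)^2 = 4*x**2 + 12*x + 9.
Integrate each monomial from 0 to 5 using ∫_0^5 c·x^n dx = c·5^(n+1)/(n+1):
  ∫_0^5 u(x)^2 dx = ∫_0^5 (x^4 + 6*x^3 + 9*x^2) dx. Term by term:
    ∫_0^5 x^4 dx = 625;  ∫_0^5 6*x^3 dx = 1875/2;  ∫_0^5 9*x^2 dx = 375.
  Sum: 625 + 1875/2 + 375 = 3875/2.
  ∫_0^5 u'(x)^2 dx = ∫_0^5 (4*x^2 + 12*x + 9) dx. Term by term:
    ∫_0^5 4*x^2 dx = 500/3;  ∫_0^5 12*x dx = 150;  ∫_0^5 9 dx = 45.
  Sum: 500/3 + 150 + 45 = 1085/3.
Adding: ||u||_{H^1}^2 = 3875/2 + 1085/3 = 13795/6.


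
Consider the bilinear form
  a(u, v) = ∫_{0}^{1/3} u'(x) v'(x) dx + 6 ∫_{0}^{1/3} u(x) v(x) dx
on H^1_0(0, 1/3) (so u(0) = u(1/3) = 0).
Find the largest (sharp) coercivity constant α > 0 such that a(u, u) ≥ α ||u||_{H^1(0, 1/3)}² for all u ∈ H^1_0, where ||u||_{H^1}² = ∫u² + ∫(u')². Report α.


α = 1

Coercivity of a(·,·) on H^1_0(0, 1/3) means a(u, u) ≥ α ||u||_{H^1}² for every u ∈ H^1_0.
The interval has length L = 1/3, and Poincaré/coercivity depend only on L. Here a(u, u) = ∫(u')² + (6)·∫u².
Here c = 6 ≥ 1, so a(u,u) = ∫(u')² + c∫u² ≥ ∫(u')² + ∫u² = ||u||_{H^1}², i.e. α = 1 works. No larger α is possible: a(u,u) ≥ α||u||_{H^1}² means (1−α)∫(u')² ≥ (α−c)∫u², and for the modes u_n = sin(nπ(x−x₀)/L) (x₀ the left endpoint) one has ∫u_n²/∫(u_n')² = (L/(nπ))² → 0, so a(u_n,u_n)/||u_n||_{H^1}² → 1. Hence the optimal constant is α = 1.
Therefore α = 1.


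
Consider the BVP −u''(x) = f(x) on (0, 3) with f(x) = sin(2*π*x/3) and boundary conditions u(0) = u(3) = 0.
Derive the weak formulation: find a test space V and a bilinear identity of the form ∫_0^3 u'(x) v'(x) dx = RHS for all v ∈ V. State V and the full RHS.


V = H^1_0(0, 3) (so v(0) = v(3) = 0); weak form: ∫_0^3 u'v' dx = ∫_0^3 (sin(2*π*x/3)) v dx for all v ∈ V.

Multiply both sides by a test function v and integrate from 0 to 3:
  ∫_0^3 −u''(x) v(x) dx = ∫_0^3 f(x) v(x) dx.
Integrate the LHS by parts once:
  ∫_0^3 −u'' v dx = −[u'(x) v(x)]_0^3 + ∫_0^3 u'(x) v'(x) dx.
Thus ∫_0^3 u'(x) v'(x) dx = ∫_0^3 f(x) v(x) dx + [u'(x) v(x)]_0^3.
Choose V so that boundary terms are either known or forced to vanish.
u is Dirichlet: u(0) = u(3) = 0. Let V = H^1_0(0, 3); then v(0) = v(3) = 0, and [u' v]_0^3 = 0.
Weak formulation: find u (satisfying any essential BC) such that ∫_0^3 u'(x) v'(x) dx = ∫_0^3 f v dx for all v ∈ V.
Substituting f(x) = sin(2*π*x/3), the right-hand side is ∫_0^3 (sin(2*π*x/3)) v dx.


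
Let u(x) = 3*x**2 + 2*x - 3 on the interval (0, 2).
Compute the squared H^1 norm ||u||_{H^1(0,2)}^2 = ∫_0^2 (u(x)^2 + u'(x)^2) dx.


||u||_{H^1}^2 = 3214/15

The H^1 norm (squared) on an interval (0, L) is
  ||u||_{H^1}^2 = ∫_0^L u(x)^2 dx + ∫_0^L u'(x)^2 dx.
Compute u'(x) = 6*x + 2.
Then u(x)^2 = 9*x**4 + 12*x**3 - 14*x**2 - 12*x + 9 and u'(x)^2 = 36*x**2 + 24*x + 4.
Integrate each monomial from 0 to 2 using ∫_0^2 c·x^n dx = c·2^(n+1)/(n+1):
  ∫_0^2 u(x)^2 dx = ∫_0^2 (9*x^4 + 12*x^3 - 14*x^2 - 12*x + 9) dx. Term by term:
    ∫_0^2 9*x^4 dx = 288/5;  ∫_0^2 12*x^3 dx = 48;  ∫_0^2 -14*x^2 dx = -112/3;
    ∫_0^2 -12*x dx = -24;  ∫_0^2 9 dx = 18.
  Sum: 288/5 + 48 − 112/3 − 24 + 18 = 934/15.
  ∫_0^2 u'(x)^2 dx = ∫_0^2 (36*x^2 + 24*x + 4) dx. Term by term:
    ∫_0^2 36*x^2 dx = 96;  ∫_0^2 24*x dx = 48;  ∫_0^2 4 dx = 8.
  Sum: 96 + 48 + 8 = 152.
Adding: ||u||_{H^1}^2 = 934/15 + 152 = 3214/15.


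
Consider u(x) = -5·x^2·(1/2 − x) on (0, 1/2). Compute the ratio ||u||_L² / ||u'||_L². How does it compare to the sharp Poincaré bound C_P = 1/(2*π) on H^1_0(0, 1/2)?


||u||_L² / ||u'||_L² = sqrt(14)/28 < C_P = 1/(2*π).

u(x) = -5·x^2·(1/2 − x), so u'(x) = 5*x*(3*x - 1).
u(x) = -5·x^2·(1/2 − x) vanishes at x = 0 and x = 1/2, so u ∈ H^1_0(0, 1/2). Differentiate via the product rule and integrate the resulting polynomials term by term.
  ∫_0^1/2 u² dx = ∫_0^1/2 (25*x^6 - 25*x^5 + 25*x^4/4) dx. Term by term:
    ∫_0^1/2 25*x^6 dx = 25/896;  ∫_0^1/2 -25*x^5 dx = -25/384;  ∫_0^1/2 25*x^4/4 dx = 5/128.
  Sum: 25/896 − 25/384 + 5/128 = 5/2688.
  ∫_0^1/2 (u')² dx = ∫_0^1/2 (225*x^4 - 150*x^3 + 25*x^2) dx. Term by term:
    ∫_0^1/2 225*x^4 dx = 45/32;  ∫_0^1/2 -150*x^3 dx = -75/32;  ∫_0^1/2 25*x^2 dx = 25/24.
  Sum: 45/32 − 75/32 + 25/24 = 5/48.
∫_0^1/2 u² dx = 5/2688, so ||u||_L² = sqrt(210)/336.
∫_0^1/2 (u')² dx = 5/48, so ||u'||_L² = sqrt(15)/12.
Ratio ||u||_L² / ||u'||_L² = sqrt(14)/28.
Sharp Poincaré constant on H^1_0(0, 1/2) is C_P = L/π = 1/(2*π), achieved by sin(2*π·x).
A polynomial bump cannot attain the sharp Poincaré constant (only the first sine eigenfunction does), so the ratio is strictly less than C_P, consistent with ||u||_L² ≤ C_P ||u'||_L².


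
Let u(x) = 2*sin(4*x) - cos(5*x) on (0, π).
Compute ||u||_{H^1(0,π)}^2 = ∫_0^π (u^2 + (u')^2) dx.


||u||_{H^1(0,π)}^2 = 832/9 + 47*π

u'(x) = 5*sin(5*x) + 8*cos(4*x).
Expand u² and (u')² and integrate term by term on (0, π), using: for integers n ≥ 1, ∫_0^π sin²(nx) dx = ∫_0^π cos²(nx) dx = π/2; for n ≠ n', ∫_0^π sin(nx)sin(n'x) dx = ∫_0^π cos(nx)cos(n'x) dx = 0; and by product-to-sum, ∫_0^π sin(nx)cos(n'x) dx = ½∫_0^π [sin((n+n')x) + sin((n−n')x)] dx, which is 0 when n+n' is even and 2n/(n²−n'²) when n+n' is odd (it need not vanish on (0, π)).
  u² squared terms: (-1)²·∫cos(5x)² dx = 1·π/2 = π/2;  (2)²·∫sin(4x)² dx = 4·π/2 = 2*π.
  u² cross terms: 2·(-1)·(2)·∫cos(5x)·sin(4x) dx = -4·(-8/9) = 32/9.
  So ∫_0^π u² dx = π/2 + 2*π + 32/9 = 32/9 + 5*π/2.
  (u')² squared terms: (5)²·∫sin(5x)² dx = 25·π/2 = 25*π/2;  (8)²·∫cos(4x)² dx = 64·π/2 = 32*π.
  (u')² cross terms: 2·(5)·(8)·∫sin(5x)·cos(4x) dx = 80·(10/9) = 800/9.
  So ∫_0^π (u')² dx = 25*π/2 + 32*π + 800/9 = 800/9 + 89*π/2.
||u||_{H^1}^2 = (32/9 + 5*π/2) + (800/9 + 89*π/2) = 832/9 + 47*π.


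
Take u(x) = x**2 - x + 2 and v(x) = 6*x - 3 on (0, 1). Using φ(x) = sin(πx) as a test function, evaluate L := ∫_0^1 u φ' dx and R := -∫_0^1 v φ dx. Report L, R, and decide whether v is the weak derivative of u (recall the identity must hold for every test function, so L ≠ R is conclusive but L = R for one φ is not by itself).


LHS = 0, RHS = 0. No, v is not the weak derivative of u.

u(x) = x**2 - x + 2, classical derivative u'(x) = 2*x - 1.
φ(x) = sin(πx), so φ'(x) = π*cos(π*x).
Note φ(0) = φ(1) = 0, so the boundary term u·φ vanishes.
LHS = ∫_0^1 u(x) φ'(x) dx = ∫_0^1 (π*x^2*cos(π*x) - π*x*cos(π*x) + 2*π*cos(π*x)) dx. Term by term:
  ∫_0^1 2*π*cos(π*x) dx = 0;  ∫_0^1 π*x^2*cos(π*x) dx = -2/π;  ∫_0^1 -π*x*cos(π*x) dx = 2/π.
Sum: 0 − 2/π + 2/π = 0.
So LHS = 0.
∫_0^1 v(x) φ(x) dx = ∫_0^1 (6*x*sin(π*x) - 3*sin(π*x)) dx. Term by term:
  ∫_0^1 -3*sin(π*x) dx = -6/π;  ∫_0^1 6*x*sin(π*x) dx = 6/π.
Sum: -6/π + 6/π = 0.
So RHS = -∫_0^1 v(x) φ(x) dx = 0.
LHS = RHS, so the identity holds for this particular φ. But this is necessary, not sufficient: a weak derivative must satisfy the identity for EVERY test function in C_c^∞(0, 1).
Here u is smooth, so its weak derivative equals its classical derivative u'(x) = 2*x - 1. Since v(x) = 6*x - 3 ≠ u'(x), v is NOT the weak derivative of u — the agreement for this single φ is a coincidence (the difference v − u' happens to be L²-orthogonal to this φ).


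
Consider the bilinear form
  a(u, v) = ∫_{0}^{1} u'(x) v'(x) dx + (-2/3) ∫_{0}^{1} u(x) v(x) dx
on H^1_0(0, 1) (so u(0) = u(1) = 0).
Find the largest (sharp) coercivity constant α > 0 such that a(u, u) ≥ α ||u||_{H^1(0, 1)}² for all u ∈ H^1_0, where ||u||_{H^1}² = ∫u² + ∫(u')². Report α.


α = (-2/3 + π^2)/(1 + π^2)

Coercivity of a(·,·) on H^1_0(0, 1) means a(u, u) ≥ α ||u||_{H^1}² for every u ∈ H^1_0.
The interval has length L = 1, and Poincaré/coercivity depend only on L. Here a(u, u) = ∫(u')² + (-2/3)·∫u².
Here c = -2/3 < 0 with |c| < (π/L)² = π^2, so coercivity still holds. The condition a(u,u) ≥ α||u||_{H^1}² reads (1−α)∫(u')² ≥ (α−c)∫u². Any admissible α is ≤ 1 (rapidly oscillating u have ∫u²/∫(u')² → 0), and α = 1 would force 0 ≥ (1−c)∫u², impossible since c < 1; so 1−α > 0. By the sharp Poincaré inequality on H^1_0 of an interval of length L, ∫(u')² ≥ (π/L)²∫u² with equality for the first sine mode sin(π(x−x₀)/L) (x₀ the left endpoint), so the inequality holds for all u iff (1−α)(π/L)² ≥ α − c, i.e. α ≤ ((π/L)² + c)/((π/L)² + 1) = (1 + c(L/π)²)/(1 + (L/π)²). (Direct route, valid since c ≤ 0: Poincaré gives c∫u² ≥ c(L/π)²∫(u')², so a(u,u) ≥ (1 + c(L/π)²)∫(u')², while ||u||_{H^1}² ≤ (1 + (L/π)²)∫(u')²; dividing yields the same α.) With (π/L)² = π^2 and c = -2/3, the largest admissible constant is α = ((π/L)² + c)/((π/L)² + 1).
Simplifying, α = (-2/3 + π^2)/(1 + π^2).


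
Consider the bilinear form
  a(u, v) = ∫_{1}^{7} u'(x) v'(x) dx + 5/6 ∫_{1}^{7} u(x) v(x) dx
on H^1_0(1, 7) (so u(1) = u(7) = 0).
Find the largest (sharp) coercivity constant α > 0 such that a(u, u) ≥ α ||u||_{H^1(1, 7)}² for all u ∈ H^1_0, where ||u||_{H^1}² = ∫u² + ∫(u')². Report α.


α = (π^2 + 30)/(π^2 + 36)

Coercivity of a(·,·) on H^1_0(1, 7) means a(u, u) ≥ α ||u||_{H^1}² for every u ∈ H^1_0.
The interval has length L = 6, and Poincaré/coercivity depend only on L. Here a(u, u) = ∫(u')² + (5/6)·∫u².
Here 0 < c = 5/6 < 1. The condition a(u,u) ≥ α||u||_{H^1}² reads (1−α)∫(u')² ≥ (α−c)∫u². Any admissible α is ≤ 1 (rapidly oscillating u have ∫u²/∫(u')² → 0), and α = 1 would force 0 ≥ (1−c)∫u², impossible since c < 1; so 1−α > 0. By the sharp Poincaré inequality on H^1_0 of an interval of length L, ∫(u')² ≥ (π/L)²∫u² with equality for the first sine mode sin(π(x−x₀)/L) (x₀ the left endpoint), so the inequality holds for all u iff (1−α)(π/L)² ≥ α − c, i.e. α ≤ ((π/L)² + c)/((π/L)² + 1) = (1 + c(L/π)²)/(1 + (L/π)²). With (π/L)² = π^2/36 and c = 5/6, the largest admissible constant is α = ((π/L)² + c)/((π/L)² + 1).
Simplifying, α = (π^2 + 30)/(π^2 + 36).


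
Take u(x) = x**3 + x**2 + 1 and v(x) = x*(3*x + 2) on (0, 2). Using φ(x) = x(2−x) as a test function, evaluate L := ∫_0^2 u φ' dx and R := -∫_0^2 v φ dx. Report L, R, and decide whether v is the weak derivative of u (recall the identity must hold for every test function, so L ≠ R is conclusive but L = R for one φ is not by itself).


LHS = -112/15, RHS = -112/15. Yes, v = u' weakly.

u(x) = x**3 + x**2 + 1, classical derivative u'(x) = 3*x**2 + 2*x.
φ(x) = x(2−x), so φ'(x) = 2 - 2*x.
Note φ(0) = φ(2) = 0, so the boundary term u·φ vanishes.
LHS = ∫_0^2 u(x) φ'(x) dx = ∫_0^2 (-2*x^4 + 2*x^2 - 2*x + 2) dx. Term by term:
  ∫_0^2 -2*x^4 dx = -64/5;  ∫_0^2 2*x^2 dx = 16/3;  ∫_0^2 -2*x dx = -4;
  ∫_0^2 2 dx = 4.
Sum: -64/5 + 16/3 − 4 + 4 = -112/15.
So LHS = -112/15.
∫_0^2 v(x) φ(x) dx = ∫_0^2 (-3*x^4 + 4*x^3 + 4*x^2) dx. Term by term:
  ∫_0^2 -3*x^4 dx = -96/5;  ∫_0^2 4*x^3 dx = 16;  ∫_0^2 4*x^2 dx = 32/3.
Sum: -96/5 + 16 + 32/3 = 112/15.
So RHS = -∫_0^2 v(x) φ(x) dx = -112/15.
LHS = RHS, so the identity holds for this test φ.
Moreover u is smooth here and v(x) = u'(x) = 3*x**2 + 2*x pointwise, so the identity holds for every test function. Hence v is the weak derivative of u.


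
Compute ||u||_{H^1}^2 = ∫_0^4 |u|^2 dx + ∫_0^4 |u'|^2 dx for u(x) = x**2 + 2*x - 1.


||u||_{H^1}^2 = 3204/5

The H^1 norm (squared) on an interval (0, L) is
  ||u||_{H^1}^2 = ∫_0^L u(x)^2 dx + ∫_0^L u'(x)^2 dx.
Compute u'(x) = 2*x + 2.
Then u(x)^2 = x**4 + 4*x**3 + 2*x**2 - 4*x + 1 and u'(x)^2 = 4*x**2 + 8*x + 4.
Integrate each monomial from 0 to 4 using ∫_0^4 c·x^n dx = c·4^(n+1)/(n+1):
  ∫_0^4 u(x)^2 dx = ∫_0^4 (x^4 + 4*x^3 + 2*x^2 - 4*x + 1) dx. Term by term:
    ∫_0^4 x^4 dx = 1024/5;  ∫_0^4 4*x^3 dx = 256;  ∫_0^4 2*x^2 dx = 128/3;
    ∫_0^4 -4*x dx = -32;  ∫_0^4 1 dx = 4.
  Sum: 1024/5 + 256 + 128/3 − 32 + 4 = 7132/15.
  ∫_0^4 u'(x)^2 dx = ∫_0^4 (4*x^2 + 8*x + 4) dx. Term by term:
    ∫_0^4 4*x^2 dx = 256/3;  ∫_0^4 8*x dx = 64;  ∫_0^4 4 dx = 16.
  Sum: 256/3 + 64 + 16 = 496/3.
Adding: ||u||_{H^1}^2 = 7132/15 + 496/3 = 3204/5.


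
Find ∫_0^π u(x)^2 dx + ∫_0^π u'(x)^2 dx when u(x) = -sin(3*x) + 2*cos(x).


||u||_{H^1(0,π)}^2 = 9*π

u'(x) = -2*sin(x) - 3*cos(3*x).
Expand u² and (u')² and integrate term by term on (0, π), using: for integers n ≥ 1, ∫_0^π sin²(nx) dx = ∫_0^π cos²(nx) dx = π/2; for n ≠ n', ∫_0^π sin(nx)sin(n'x) dx = ∫_0^π cos(nx)cos(n'x) dx = 0; and by product-to-sum, ∫_0^π sin(nx)cos(n'x) dx = ½∫_0^π [sin((n+n')x) + sin((n−n')x)] dx, which is 0 when n+n' is even and 2n/(n²−n'²) when n+n' is odd (it need not vanish on (0, π)).
  u² squared terms: (-1)²·∫sin(3x)² dx = 1·π/2 = π/2;  (2)²·∫cos(x)² dx = 4·π/2 = 2*π.
  u² cross terms: 2·(-1)·(2)·∫sin(3x)·cos(x) dx = -4·(0) = 0.
  So ∫_0^π u² dx = π/2 + 2*π + 0 = 5*π/2.
  (u')² squared terms: (-3)²·∫cos(3x)² dx = 9·π/2 = 9*π/2;  (-2)²·∫sin(x)² dx = 4·π/2 = 2*π.
  (u')² cross terms: 2·(-3)·(-2)·∫cos(3x)·sin(x) dx = 12·(0) = 0.
  So ∫_0^π (u')² dx = 9*π/2 + 2*π + 0 = 13*π/2.
||u||_{H^1}^2 = (5*π/2) + (13*π/2) = 9*π.


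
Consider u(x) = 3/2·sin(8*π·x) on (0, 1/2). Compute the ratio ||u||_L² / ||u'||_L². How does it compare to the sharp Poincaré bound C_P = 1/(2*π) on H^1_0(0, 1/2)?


||u||_L² / ||u'||_L² = 1/(8*π) < C_P = 1/(2*π).

u(x) = 3/2·sin(8*π·x), so u'(x) = 12*π*cos(8*π*x).
Writing u(x) = A·sin(kπx/L) with A = 3/2 and k = 4, use ∫_0^L sin²(kπx/L) dx = L/2 and ∫_0^L cos²(kπx/L) dx = L/2.
u² = 9/4·sin²(8*π·x) and (u')² = 144*π^2·cos²(8*π·x), and each of sin², cos² integrates to L/2 = 1/4 over (0, 1/2).
∫_0^1/2 u² dx = 9/16, so ||u||_L² = 3/4.
∫_0^1/2 (u')² dx = 36*π^2, so ||u'||_L² = 6*π.
Ratio ||u||_L² / ||u'||_L² = 1/(8*π).
Sharp Poincaré constant on H^1_0(0, 1/2) is C_P = L/π = 1/(2*π), achieved by sin(2*π·x).
This is the k = 4 harmonic; the ratio L/(kπ) is strictly less than C_P = L/π, consistent with the sharp inequality ||u||_L² ≤ C_P ||u'||_L².


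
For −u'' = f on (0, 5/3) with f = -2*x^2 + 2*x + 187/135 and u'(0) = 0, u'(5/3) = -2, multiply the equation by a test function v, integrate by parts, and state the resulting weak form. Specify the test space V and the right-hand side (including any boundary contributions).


V = H^1(0, 5/3) (v unrestricted at boundary; u is determined up to an additive constant); weak form: ∫_0^5/3 u'v' dx = ∫_0^5/3 (-2*x^2 + 2*x + 187/135) v dx − 2·v(5/3) for all v ∈ V.

Multiply both sides by a test function v and integrate from 0 to 5/3:
  ∫_0^5/3 −u''(x) v(x) dx = ∫_0^5/3 f(x) v(x) dx.
Integrate the LHS by parts once:
  ∫_0^5/3 −u'' v dx = −[u'(x) v(x)]_0^5/3 + ∫_0^5/3 u'(x) v'(x) dx.
Thus ∫_0^5/3 u'(x) v'(x) dx = ∫_0^5/3 f(x) v(x) dx + [u'(x) v(x)]_0^5/3.
Choose V so that boundary terms are either known or forced to vanish.
u has inhomogeneous Neumann u'(0) = 0, u'(5/3) = -2. [u' v]_0^5/3 = (-2)·v(5/3) − (0)·v(0) = − 2·v(5/3). Take V = H^1(0, 5/3); boundary term becomes part of RHS.
Weak formulation: find u (satisfying any essential BC) such that ∫_0^5/3 u'(x) v'(x) dx = ∫_0^5/3 f v dx − 2·v(5/3) for all v ∈ V (Neumann data are natural BCs: they enter the RHS as boundary terms).
Substituting f(x) = -2*x^2 + 2*x + 187/135, the right-hand side is ∫_0^5/3 (-2*x^2 + 2*x + 187/135) v dx − 2·v(5/3).
Compatibility check (pure Neumann): taking v ≡ 1 ∈ V gives 0 = ∫_0^5/3 f dx + (-2) − (0), i.e. ∫_0^5/3 f dx must equal u'(0) − u'(5/3) = 2. Indeed ∫_0^5/3 (-2*x^2 + 2*x + 187/135) dx = 2, so the data are compatible. The solution is then unique only up to an additive constant (fix it e.g. by requiring ∫_0^5/3 u dx = 0).


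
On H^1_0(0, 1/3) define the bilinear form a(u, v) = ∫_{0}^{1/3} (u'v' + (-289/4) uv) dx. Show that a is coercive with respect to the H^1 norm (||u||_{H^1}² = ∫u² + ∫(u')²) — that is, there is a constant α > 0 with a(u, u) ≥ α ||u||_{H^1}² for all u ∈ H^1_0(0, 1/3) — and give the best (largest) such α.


α = (-289 + 36*π^2)/(4*(1 + 9*π^2))

Coercivity of a(·,·) on H^1_0(0, 1/3) means a(u, u) ≥ α ||u||_{H^1}² for every u ∈ H^1_0.
The interval has length L = 1/3, and Poincaré/coercivity depend only on L. Here a(u, u) = ∫(u')² + (-289/4)·∫u².
Here c = -289/4 < 0 with |c| < (π/L)² = 9*π^2, so coercivity still holds. The condition a(u,u) ≥ α||u||_{H^1}² reads (1−α)∫(u')² ≥ (α−c)∫u². Any admissible α is ≤ 1 (rapidly oscillating u have ∫u²/∫(u')² → 0), and α = 1 would force 0 ≥ (1−c)∫u², impossible since c < 1; so 1−α > 0. By the sharp Poincaré inequality on H^1_0 of an interval of length L, ∫(u')² ≥ (π/L)²∫u² with equality for the first sine mode sin(π(x−x₀)/L) (x₀ the left endpoint), so the inequality holds for all u iff (1−α)(π/L)² ≥ α − c, i.e. α ≤ ((π/L)² + c)/((π/L)² + 1) = (1 + c(L/π)²)/(1 + (L/π)²). (Direct route, valid since c ≤ 0: Poincaré gives c∫u² ≥ c(L/π)²∫(u')², so a(u,u) ≥ (1 + c(L/π)²)∫(u')², while ||u||_{H^1}² ≤ (1 + (L/π)²)∫(u')²; dividing yields the same α.) With (π/L)² = 9*π^2 and c = -289/4, the largest admissible constant is α = ((π/L)² + c)/((π/L)² + 1).
Simplifying, α = (-289 + 36*π^2)/(4*(1 + 9*π^2)).


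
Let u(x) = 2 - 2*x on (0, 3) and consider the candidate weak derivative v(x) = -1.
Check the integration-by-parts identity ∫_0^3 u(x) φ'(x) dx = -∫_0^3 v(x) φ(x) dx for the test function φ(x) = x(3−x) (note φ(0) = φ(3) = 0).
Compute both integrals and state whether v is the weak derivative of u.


LHS = 9, RHS = 9/2. No, v is not the weak derivative of u.

u(x) = 2 - 2*x, classical derivative u'(x) = -2.
φ(x) = x(3−x), so φ'(x) = 3 - 2*x.
Note φ(0) = φ(3) = 0, so the boundary term u·φ vanishes.
LHS = ∫_0^3 u(x) φ'(x) dx = ∫_0^3 (4*x^2 - 10*x + 6) dx. Term by term:
  ∫_0^3 4*x^2 dx = 36;  ∫_0^3 -10*x dx = -45;  ∫_0^3 6 dx = 18.
Sum: 36 − 45 + 18 = 9.
So LHS = 9.
∫_0^3 v(x) φ(x) dx = ∫_0^3 (x^2 - 3*x) dx. Term by term:
  ∫_0^3 x^2 dx = 9;  ∫_0^3 -3*x dx = -27/2.
Sum: 9 − 27/2 = -9/2.
So RHS = -∫_0^3 v(x) φ(x) dx = 9/2.
LHS − RHS = 9/2 ≠ 0, so the identity fails.
(For a valid weak derivative the identity must hold for EVERY test function, in particular this one. The failure shows v is NOT the weak derivative of u.)
Correct weak derivative would be u'(x) = -2.


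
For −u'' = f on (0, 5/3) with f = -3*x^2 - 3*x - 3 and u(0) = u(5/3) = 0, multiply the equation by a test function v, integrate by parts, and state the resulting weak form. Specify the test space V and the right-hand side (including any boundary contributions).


V = H^1_0(0, 5/3) (so v(0) = v(5/3) = 0); weak form: ∫_0^5/3 u'v' dx = ∫_0^5/3 (-3*x^2 - 3*x - 3) v dx for all v ∈ V.

Multiply both sides by a test function v and integrate from 0 to 5/3:
  ∫_0^5/3 −u''(x) v(x) dx = ∫_0^5/3 f(x) v(x) dx.
Integrate the LHS by parts once:
  ∫_0^5/3 −u'' v dx = −[u'(x) v(x)]_0^5/3 + ∫_0^5/3 u'(x) v'(x) dx.
Thus ∫_0^5/3 u'(x) v'(x) dx = ∫_0^5/3 f(x) v(x) dx + [u'(x) v(x)]_0^5/3.
Choose V so that boundary terms are either known or forced to vanish.
u is Dirichlet: u(0) = u(5/3) = 0. Let V = H^1_0(0, 5/3); then v(0) = v(5/3) = 0, and [u' v]_0^5/3 = 0.
Weak formulation: find u (satisfying any essential BC) such that ∫_0^5/3 u'(x) v'(x) dx = ∫_0^5/3 f v dx for all v ∈ V.
Substituting f(x) = -3*x^2 - 3*x - 3, the right-hand side is ∫_0^5/3 (-3*x^2 - 3*x - 3) v dx.


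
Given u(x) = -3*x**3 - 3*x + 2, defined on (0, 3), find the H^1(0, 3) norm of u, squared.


||u||_{H^1}^2 = 277629/35

The H^1 norm (squared) on an interval (0, L) is
  ||u||_{H^1}^2 = ∫_0^L u(x)^2 dx + ∫_0^L u'(x)^2 dx.
Compute u'(x) = -9*x**2 - 3.
Then u(x)^2 = 9*x**6 + 18*x**4 - 12*x**3 + 9*x**2 - 12*x + 4 and u'(x)^2 = 81*x**4 + 54*x**2 + 9.
Integrate each monomial from 0 to 3 using ∫_0^3 c·x^n dx = c·3^(n+1)/(n+1):
  ∫_0^3 u(x)^2 dx = ∫_0^3 (9*x^6 + 18*x^4 - 12*x^3 + 9*x^2 - 12*x + 4) dx. Term by term:
    ∫_0^3 9*x^6 dx = 19683/7;  ∫_0^3 18*x^4 dx = 4374/5;  ∫_0^3 -12*x^3 dx = -243;
    ∫_0^3 9*x^2 dx = 81;  ∫_0^3 -12*x dx = -54;  ∫_0^3 4 dx = 12.
  Sum: 19683/7 + 4374/5 − 243 + 81 − 54 + 12 = 121893/35.
  ∫_0^3 u'(x)^2 dx = ∫_0^3 (81*x^4 + 54*x^2 + 9) dx. Term by term:
    ∫_0^3 81*x^4 dx = 19683/5;  ∫_0^3 54*x^2 dx = 486;  ∫_0^3 9 dx = 27.
  Sum: 19683/5 + 486 + 27 = 22248/5.
Adding: ||u||_{H^1}^2 = 121893/35 + 22248/5 = 277629/35.


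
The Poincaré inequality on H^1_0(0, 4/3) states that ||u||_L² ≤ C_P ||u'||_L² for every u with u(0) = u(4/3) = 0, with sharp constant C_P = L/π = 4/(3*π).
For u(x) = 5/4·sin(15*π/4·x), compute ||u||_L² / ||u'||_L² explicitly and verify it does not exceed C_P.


||u||_L² / ||u'||_L² = 4/(15*π) < C_P = 4/(3*π).

u(x) = 5/4·sin(15*π/4·x), so u'(x) = 75*π*cos(15*π*x/4)/16.
Writing u(x) = A·sin(kπx/L) with A = 5/4 and k = 5, use ∫_0^L sin²(kπx/L) dx = L/2 and ∫_0^L cos²(kπx/L) dx = L/2.
u² = 25/16·sin²(15*π/4·x) and (u')² = 5625*π^2/256·cos²(15*π/4·x), and each of sin², cos² integrates to L/2 = 2/3 over (0, 4/3).
∫_0^4/3 u² dx = 25/24, so ||u||_L² = 5*sqrt(6)/12.
∫_0^4/3 (u')² dx = 1875*π^2/128, so ||u'||_L² = 25*sqrt(6)*π/16.
Ratio ||u||_L² / ||u'||_L² = 4/(15*π).
Sharp Poincaré constant on H^1_0(0, 4/3) is C_P = L/π = 4/(3*π), achieved by sin(3*π/4·x).
This is the k = 5 harmonic; the ratio L/(kπ) is strictly less than C_P = L/π, consistent with the sharp inequality ||u||_L² ≤ C_P ||u'||_L².


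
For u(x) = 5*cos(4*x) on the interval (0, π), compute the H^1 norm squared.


||u||_{H^1(0,π)}^2 = 425*π/2

u'(x) = -20*sin(4*x).
Expand u² and (u')² and integrate term by term on (0, π), using: for integers n ≥ 1, ∫_0^π sin²(nx) dx = ∫_0^π cos²(nx) dx = π/2; for n ≠ n', ∫_0^π sin(nx)sin(n'x) dx = ∫_0^π cos(nx)cos(n'x) dx = 0; and by product-to-sum, ∫_0^π sin(nx)cos(n'x) dx = ½∫_0^π [sin((n+n')x) + sin((n−n')x)] dx, which is 0 when n+n' is even and 2n/(n²−n'²) when n+n' is odd (it need not vanish on (0, π)).
  u² squared terms: (5)²·∫cos(4x)² dx = 25·π/2 = 25*π/2.
  So ∫_0^π u² dx = 25*π/2.
  (u')² squared terms: (-20)²·∫sin(4x)² dx = 400·π/2 = 200*π.
  So ∫_0^π (u')² dx = 200*π.
||u||_{H^1}^2 = (25*π/2) + (200*π) = 425*π/2.


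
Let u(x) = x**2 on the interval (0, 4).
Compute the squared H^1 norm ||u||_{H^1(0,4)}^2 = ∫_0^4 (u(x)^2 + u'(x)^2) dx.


||u||_{H^1}^2 = 4352/15

The H^1 norm (squared) on an interval (0, L) is
  ||u||_{H^1}^2 = ∫_0^L u(x)^2 dx + ∫_0^L u'(x)^2 dx.
Compute u'(x) = 2*x.
Then u(x)^2 = x**4 and u'(x)^2 = 4*x**2.
Integrate each monomial from 0 to 4 using ∫_0^4 c·x^n dx = c·4^(n+1)/(n+1):
  ∫_0^4 u(x)^2 dx = ∫_0^4 (x^4) dx. Term by term:
    ∫_0^4 x^4 dx = 1024/5.
  ∫_0^4 u'(x)^2 dx = ∫_0^4 (4*x^2) dx. Term by term:
    ∫_0^4 4*x^2 dx = 256/3.
Adding: ||u||_{H^1}^2 = 1024/5 + 256/3 = 4352/15.


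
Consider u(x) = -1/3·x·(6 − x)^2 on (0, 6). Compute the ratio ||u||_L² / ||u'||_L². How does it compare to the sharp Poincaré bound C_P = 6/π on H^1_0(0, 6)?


||u||_L² / ||u'||_L² = 3*sqrt(14)/7 < C_P = 6/π.

u(x) = -1/3·x·(6 − x)^2, so u'(x) = (2 - x)*(x - 6).
u(x) = -1/3·x·(6 − x)^2 vanishes at x = 0 and x = 6, so u ∈ H^1_0(0, 6). Differentiate via the product rule and integrate the resulting polynomials term by term.
  ∫_0^6 u² dx = ∫_0^6 (x^6/9 - 8*x^5/3 + 24*x^4 - 96*x^3 + 144*x^2) dx. Term by term:
    ∫_0^6 x^6/9 dx = 31104/7;  ∫_0^6 -8*x^5/3 dx = -20736;  ∫_0^6 24*x^4 dx = 186624/5;
    ∫_0^6 -96*x^3 dx = -31104;  ∫_0^6 144*x^2 dx = 10368.
  Sum: 31104/7 − 20736 + 186624/5 − 31104 + 10368 = 10368/35.
  ∫_0^6 (u')² dx = ∫_0^6 (x^4 - 16*x^3 + 88*x^2 - 192*x + 144) dx. Term by term:
    ∫_0^6 x^4 dx = 7776/5;  ∫_0^6 -16*x^3 dx = -5184;  ∫_0^6 88*x^2 dx = 6336;
    ∫_0^6 -192*x dx = -3456;  ∫_0^6 144 dx = 864.
  Sum: 7776/5 − 5184 + 6336 − 3456 + 864 = 576/5.
∫_0^6 u² dx = 10368/35, so ||u||_L² = 72*sqrt(70)/35.
∫_0^6 (u')² dx = 576/5, so ||u'||_L² = 24*sqrt(5)/5.
Ratio ||u||_L² / ||u'||_L² = 3*sqrt(14)/7.
Sharp Poincaré constant on H^1_0(0, 6) is C_P = L/π = 6/π, achieved by sin(π/6·x).
A polynomial bump cannot attain the sharp Poincaré constant (only the first sine eigenfunction does), so the ratio is strictly less than C_P, consistent with ||u||_L² ≤ C_P ||u'||_L².


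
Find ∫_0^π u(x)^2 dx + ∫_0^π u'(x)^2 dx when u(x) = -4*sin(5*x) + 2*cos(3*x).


||u||_{H^1(0,π)}^2 = 228*π

u'(x) = -6*sin(3*x) - 20*cos(5*x).
Expand u² and (u')² and integrate term by term on (0, π), using: for integers n ≥ 1, ∫_0^π sin²(nx) dx = ∫_0^π cos²(nx) dx = π/2; for n ≠ n', ∫_0^π sin(nx)sin(n'x) dx = ∫_0^π cos(nx)cos(n'x) dx = 0; and by product-to-sum, ∫_0^π sin(nx)cos(n'x) dx = ½∫_0^π [sin((n+n')x) + sin((n−n')x)] dx, which is 0 when n+n' is even and 2n/(n²−n'²) when n+n' is odd (it need not vanish on (0, π)).
  u² squared terms: (-4)²·∫sin(5x)² dx = 16·π/2 = 8*π;  (2)²·∫cos(3x)² dx = 4·π/2 = 2*π.
  u² cross terms: 2·(-4)·(2)·∫sin(5x)·cos(3x) dx = -16·(0) = 0.
  So ∫_0^π u² dx = 8*π + 2*π + 0 = 10*π.
  (u')² squared terms: (-20)²·∫cos(5x)² dx = 400·π/2 = 200*π;  (-6)²·∫sin(3x)² dx = 36·π/2 = 18*π.
  (u')² cross terms: 2·(-20)·(-6)·∫cos(5x)·sin(3x) dx = 240·(0) = 0.
  So ∫_0^π (u')² dx = 200*π + 18*π + 0 = 218*π.
||u||_{H^1}^2 = (10*π) + (218*π) = 228*π.


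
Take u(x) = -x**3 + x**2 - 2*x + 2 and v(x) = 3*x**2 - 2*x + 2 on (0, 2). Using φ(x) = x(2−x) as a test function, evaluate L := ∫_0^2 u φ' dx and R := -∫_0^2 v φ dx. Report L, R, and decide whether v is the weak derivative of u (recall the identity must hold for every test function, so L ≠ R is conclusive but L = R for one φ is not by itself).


LHS = 24/5, RHS = -24/5. No, v is not the weak derivative of u.

u(x) = -x**3 + x**2 - 2*x + 2, classical derivative u'(x) = -3*x**2 + 2*x - 2.
φ(x) = x(2−x), so φ'(x) = 2 - 2*x.
Note φ(0) = φ(2) = 0, so the boundary term u·φ vanishes.
LHS = ∫_0^2 u(x) φ'(x) dx = ∫_0^2 (2*x^4 - 4*x^3 + 6*x^2 - 8*x + 4) dx. Term by term:
  ∫_0^2 2*x^4 dx = 64/5;  ∫_0^2 -4*x^3 dx = -16;  ∫_0^2 6*x^2 dx = 16;
  ∫_0^2 -8*x dx = -16;  ∫_0^2 4 dx = 8.
Sum: 64/5 − 16 + 16 − 16 + 8 = 24/5.
So LHS = 24/5.
∫_0^2 v(x) φ(x) dx = ∫_0^2 (-3*x^4 + 8*x^3 - 6*x^2 + 4*x) dx. Term by term:
  ∫_0^2 -3*x^4 dx = -96/5;  ∫_0^2 8*x^3 dx = 32;  ∫_0^2 -6*x^2 dx = -16;
  ∫_0^2 4*x dx = 8.
Sum: -96/5 + 32 − 16 + 8 = 24/5.
So RHS = -∫_0^2 v(x) φ(x) dx = -24/5.
LHS − RHS = 48/5 ≠ 0, so the identity fails.
(For a valid weak derivative the identity must hold for EVERY test function, in particular this one. The failure shows v is NOT the weak derivative of u.)
Correct weak derivative would be u'(x) = -3*x**2 + 2*x - 2.


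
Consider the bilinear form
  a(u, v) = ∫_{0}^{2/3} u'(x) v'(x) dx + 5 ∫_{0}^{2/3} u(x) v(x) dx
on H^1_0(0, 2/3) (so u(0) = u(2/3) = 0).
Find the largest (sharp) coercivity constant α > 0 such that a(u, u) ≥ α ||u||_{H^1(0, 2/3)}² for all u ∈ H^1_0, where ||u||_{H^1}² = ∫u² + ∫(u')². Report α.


α = 1

Coercivity of a(·,·) on H^1_0(0, 2/3) means a(u, u) ≥ α ||u||_{H^1}² for every u ∈ H^1_0.
The interval has length L = 2/3, and Poincaré/coercivity depend only on L. Here a(u, u) = ∫(u')² + (5)·∫u².
Here c = 5 ≥ 1, so a(u,u) = ∫(u')² + c∫u² ≥ ∫(u')² + ∫u² = ||u||_{H^1}², i.e. α = 1 works. No larger α is possible: a(u,u) ≥ α||u||_{H^1}² means (1−α)∫(u')² ≥ (α−c)∫u², and for the modes u_n = sin(nπ(x−x₀)/L) (x₀ the left endpoint) one has ∫u_n²/∫(u_n')² = (L/(nπ))² → 0, so a(u_n,u_n)/||u_n||_{H^1}² → 1. Hence the optimal constant is α = 1.
Therefore α = 1.


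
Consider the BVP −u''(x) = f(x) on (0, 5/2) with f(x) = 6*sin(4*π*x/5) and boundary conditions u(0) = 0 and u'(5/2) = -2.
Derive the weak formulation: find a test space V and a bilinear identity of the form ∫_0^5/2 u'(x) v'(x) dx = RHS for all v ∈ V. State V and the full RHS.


V = {v ∈ H^1(0, 5/2) : v(0) = 0} (test functions vanish at x = 0 where u is specified); weak form: ∫_0^5/2 u'v' dx = ∫_0^5/2 (6*sin(4*π*x/5)) v dx − 2·v(5/2) for all v ∈ V.

Multiply both sides by a test function v and integrate from 0 to 5/2:
  ∫_0^5/2 −u''(x) v(x) dx = ∫_0^5/2 f(x) v(x) dx.
Integrate the LHS by parts once:
  ∫_0^5/2 −u'' v dx = −[u'(x) v(x)]_0^5/2 + ∫_0^5/2 u'(x) v'(x) dx.
Thus ∫_0^5/2 u'(x) v'(x) dx = ∫_0^5/2 f(x) v(x) dx + [u'(x) v(x)]_0^5/2.
Choose V so that boundary terms are either known or forced to vanish.
Mixed BC: u(0) = 0 (Dirichlet) and u'(5/2) = -2 (Neumann). Define V = {v ∈ H^1(0, 5/2) : v(0) = 0}. Then [u' v]_0^5/2 = u'(5/2)·v(5/2) − u'(0)·0 = − 2·v(5/2).
Weak formulation: find u (satisfying any essential BC) such that ∫_0^5/2 u'(x) v'(x) dx = ∫_0^5/2 f v dx − 2·v(5/2) for all v ∈ V (Dirichlet at 0 absorbed into V; Neumann datum at x = 5/2 contributes the boundary term).
Substituting f(x) = 6*sin(4*π*x/5), the right-hand side is ∫_0^5/2 (6*sin(4*π*x/5)) v dx − 2·v(5/2).


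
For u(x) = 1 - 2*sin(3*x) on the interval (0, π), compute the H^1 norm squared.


||u||_{H^1(0,π)}^2 = -8/3 + 21*π

u'(x) = -6*cos(3*x).
Expand u² and (u')² and integrate term by term on (0, π), using: for integers n ≥ 1, ∫_0^π sin²(nx) dx = ∫_0^π cos²(nx) dx = π/2; for n ≠ n', ∫_0^π sin(nx)sin(n'x) dx = ∫_0^π cos(nx)cos(n'x) dx = 0; and by product-to-sum, ∫_0^π sin(nx)cos(n'x) dx = ½∫_0^π [sin((n+n')x) + sin((n−n')x)] dx, which is 0 when n+n' is even and 2n/(n²−n'²) when n+n' is odd (it need not vanish on (0, π)). For the constant mode: ∫_0^π 1 dx = π, ∫_0^π cos(nx) dx = 0, ∫_0^π sin(nx) dx = (1−(−1)^n)/n.
  u² squared terms: (1)²·∫1 dx = 1·π = π;  (-2)²·∫sin(3x)² dx = 4·π/2 = 2*π.
  u² cross terms: 2·(1)·(-2)·∫1·sin(3x) dx = -4·(2/3) = -8/3.
  So ∫_0^π u² dx = π + 2*π − 8/3 = -8/3 + 3*π.
  (u')² squared terms: (-6)²·∫cos(3x)² dx = 36·π/2 = 18*π.
  So ∫_0^π (u')² dx = 18*π.
||u||_{H^1}^2 = (-8/3 + 3*π) + (18*π) = -8/3 + 21*π.


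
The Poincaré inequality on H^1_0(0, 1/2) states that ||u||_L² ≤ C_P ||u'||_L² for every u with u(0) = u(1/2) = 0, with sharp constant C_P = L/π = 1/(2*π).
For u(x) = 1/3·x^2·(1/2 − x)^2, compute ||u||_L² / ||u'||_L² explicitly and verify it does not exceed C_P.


||u||_L² / ||u'||_L² = sqrt(3)/12 < C_P = 1/(2*π).

u(x) = 1/3·x^2·(1/2 − x)^2, so u'(x) = x*(2*x - 1)*(4*x - 1)/6.
u(x) = 1/3·x^2·(1/2 − x)^2 vanishes at x = 0 and x = 1/2, so u ∈ H^1_0(0, 1/2). Differentiate via the product rule and integrate the resulting polynomials term by term.
  ∫_0^1/2 u² dx = ∫_0^1/2 (x^8/9 - 2*x^7/9 + x^6/6 - x^5/18 + x^4/144) dx. Term by term:
    ∫_0^1/2 x^8/9 dx = 1/41472;  ∫_0^1/2 -2*x^7/9 dx = -1/9216;  ∫_0^1/2 x^6/6 dx = 1/5376;
    ∫_0^1/2 -x^5/18 dx = -1/6912;  ∫_0^1/2 x^4/144 dx = 1/23040.
  Sum: 1/41472 − 1/9216 + 1/5376 − 1/6912 + 1/23040 = 1/2903040.
  ∫_0^1/2 (u')² dx = ∫_0^1/2 (16*x^6/9 - 8*x^5/3 + 13*x^4/9 - x^3/3 + x^2/36) dx. Term by term:
    ∫_0^1/2 16*x^6/9 dx = 1/504;  ∫_0^1/2 -8*x^5/3 dx = -1/144;  ∫_0^1/2 13*x^4/9 dx = 13/1440;
    ∫_0^1/2 -x^3/3 dx = -1/192;  ∫_0^1/2 x^2/36 dx = 1/864.
  Sum: 1/504 − 1/144 + 13/1440 − 1/192 + 1/864 = 1/60480.
∫_0^1/2 u² dx = 1/2903040, so ||u||_L² = sqrt(35)/10080.
∫_0^1/2 (u')² dx = 1/60480, so ||u'||_L² = sqrt(105)/2520.
Ratio ||u||_L² / ||u'||_L² = sqrt(3)/12.
Sharp Poincaré constant on H^1_0(0, 1/2) is C_P = L/π = 1/(2*π), achieved by sin(2*π·x).
A polynomial bump cannot attain the sharp Poincaré constant (only the first sine eigenfunction does), so the ratio is strictly less than C_P, consistent with ||u||_L² ≤ C_P ||u'||_L².


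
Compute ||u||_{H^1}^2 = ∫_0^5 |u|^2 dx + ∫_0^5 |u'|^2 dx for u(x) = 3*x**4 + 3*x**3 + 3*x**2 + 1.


||u||_{H^1}^2 = 154544765/28

The H^1 norm (squared) on an interval (0, L) is
  ||u||_{H^1}^2 = ∫_0^L u(x)^2 dx + ∫_0^L u'(x)^2 dx.
Compute u'(x) = 12*x**3 + 9*x**2 + 6*x.
Then u(x)^2 = 9*x**8 + 18*x**7 + 27*x**6 + 18*x**5 + 15*x**4 + 6*x**3 + 6*x**2 + 1 and u'(x)^2 = 144*x**6 + 216*x**5 + 225*x**4 + 108*x**3 + 36*x**2.
Integrate each monomial from 0 to 5 using ∫_0^5 c·x^n dx = c·5^(n+1)/(n+1):
  ∫_0^5 u(x)^2 dx = ∫_0^5 (9*x^8 + 18*x^7 + 27*x^6 + 18*x^5 + 15*x^4 + 6*x^3 + 6*x^2 + 1) dx. Term by term:
    ∫_0^5 9*x^8 dx = 1953125;  ∫_0^5 18*x^7 dx = 3515625/4;  ∫_0^5 27*x^6 dx = 2109375/7;
    ∫_0^5 18*x^5 dx = 46875;  ∫_0^5 15*x^4 dx = 9375;  ∫_0^5 6*x^3 dx = 1875/2;
    ∫_0^5 6*x^2 dx = 250;  ∫_0^5 1 dx = 5.
  Sum: 1953125 + 3515625/4 + 2109375/7 + 46875 + 9375 + 1875/2 + 250 + 5 = 89342765/28.
  ∫_0^5 u'(x)^2 dx = ∫_0^5 (144*x^6 + 216*x^5 + 225*x^4 + 108*x^3 + 36*x^2) dx. Term by term:
    ∫_0^5 144*x^6 dx = 11250000/7;  ∫_0^5 216*x^5 dx = 562500;  ∫_0^5 225*x^4 dx = 140625;
    ∫_0^5 108*x^3 dx = 16875;  ∫_0^5 36*x^2 dx = 1500.
  Sum: 11250000/7 + 562500 + 140625 + 16875 + 1500 = 16300500/7.
Adding: ||u||_{H^1}^2 = 89342765/28 + 16300500/7 = 154544765/28.


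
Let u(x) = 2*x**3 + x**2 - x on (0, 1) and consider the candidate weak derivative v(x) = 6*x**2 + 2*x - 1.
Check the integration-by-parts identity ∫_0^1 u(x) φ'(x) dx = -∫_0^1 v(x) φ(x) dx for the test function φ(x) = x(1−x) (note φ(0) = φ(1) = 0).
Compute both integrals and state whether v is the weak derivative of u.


LHS = -3/10, RHS = -3/10. Yes, v = u' weakly.

u(x) = 2*x**3 + x**2 - x, classical derivative u'(x) = 6*x**2 + 2*x - 1.
φ(x) = x(1−x), so φ'(x) = 1 - 2*x.
Note φ(0) = φ(1) = 0, so the boundary term u·φ vanishes.
LHS = ∫_0^1 u(x) φ'(x) dx = ∫_0^1 (-4*x^4 + 3*x^2 - x) dx. Term by term:
  ∫_0^1 -4*x^4 dx = -4/5;  ∫_0^1 3*x^2 dx = 1;  ∫_0^1 -x dx = -1/2.
Sum: -4/5 + 1 − 1/2 = -3/10.
So LHS = -3/10.
∫_0^1 v(x) φ(x) dx = ∫_0^1 (-6*x^4 + 4*x^3 + 3*x^2 - x) dx. Term by term:
  ∫_0^1 -6*x^4 dx = -6/5;  ∫_0^1 4*x^3 dx = 1;  ∫_0^1 3*x^2 dx = 1;
  ∫_0^1 -x dx = -1/2.
Sum: -6/5 + 1 + 1 − 1/2 = 3/10.
So RHS = -∫_0^1 v(x) φ(x) dx = -3/10.
LHS = RHS, so the identity holds for this test φ.
Moreover u is smooth here and v(x) = u'(x) = 6*x**2 + 2*x - 1 pointwise, so the identity holds for every test function. Hence v is the weak derivative of u.


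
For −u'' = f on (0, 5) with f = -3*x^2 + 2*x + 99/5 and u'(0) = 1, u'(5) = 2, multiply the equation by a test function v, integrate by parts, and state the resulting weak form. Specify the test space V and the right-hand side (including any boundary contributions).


V = H^1(0, 5) (v unrestricted at boundary; u is determined up to an additive constant); weak form: ∫_0^5 u'v' dx = ∫_0^5 (-3*x^2 + 2*x + 99/5) v dx + 2·v(5) − v(0) for all v ∈ V.

Multiply both sides by a test function v and integrate from 0 to 5:
  ∫_0^5 −u''(x) v(x) dx = ∫_0^5 f(x) v(x) dx.
Integrate the LHS by parts once:
  ∫_0^5 −u'' v dx = −[u'(x) v(x)]_0^5 + ∫_0^5 u'(x) v'(x) dx.
Thus ∫_0^5 u'(x) v'(x) dx = ∫_0^5 f(x) v(x) dx + [u'(x) v(x)]_0^5.
Choose V so that boundary terms are either known or forced to vanish.
u has inhomogeneous Neumann u'(0) = 1, u'(5) = 2. [u' v]_0^5 = (2)·v(5) − (1)·v(0) = 2·v(5) − v(0). Take V = H^1(0, 5); boundary term becomes part of RHS.
Weak formulation: find u (satisfying any essential BC) such that ∫_0^5 u'(x) v'(x) dx = ∫_0^5 f v dx + 2·v(5) − v(0) for all v ∈ V (Neumann data are natural BCs: they enter the RHS as boundary terms).
Substituting f(x) = -3*x^2 + 2*x + 99/5, the right-hand side is ∫_0^5 (-3*x^2 + 2*x + 99/5) v dx + 2·v(5) − v(0).
Compatibility check (pure Neumann): taking v ≡ 1 ∈ V gives 0 = ∫_0^5 f dx + (2) − (1), i.e. ∫_0^5 f dx must equal u'(0) − u'(5) = -1. Indeed ∫_0^5 (-3*x^2 + 2*x + 99/5) dx = -1, so the data are compatible. The solution is then unique only up to an additive constant (fix it e.g. by requiring ∫_0^5 u dx = 0).


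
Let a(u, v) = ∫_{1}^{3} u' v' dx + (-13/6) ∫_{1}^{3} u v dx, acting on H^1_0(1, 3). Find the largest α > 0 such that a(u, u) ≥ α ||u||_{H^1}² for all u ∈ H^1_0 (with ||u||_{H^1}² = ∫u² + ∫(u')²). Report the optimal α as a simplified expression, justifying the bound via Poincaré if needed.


α = (-26/3 + π^2)/(4 + π^2)

Coercivity of a(·,·) on H^1_0(1, 3) means a(u, u) ≥ α ||u||_{H^1}² for every u ∈ H^1_0.
The interval has length L = 2, and Poincaré/coercivity depend only on L. Here a(u, u) = ∫(u')² + (-13/6)·∫u².
Here c = -13/6 < 0 with |c| < (π/L)² = π^2/4, so coercivity still holds. The condition a(u,u) ≥ α||u||_{H^1}² reads (1−α)∫(u')² ≥ (α−c)∫u². Any admissible α is ≤ 1 (rapidly oscillating u have ∫u²/∫(u')² → 0), and α = 1 would force 0 ≥ (1−c)∫u², impossible since c < 1; so 1−α > 0. By the sharp Poincaré inequality on H^1_0 of an interval of length L, ∫(u')² ≥ (π/L)²∫u² with equality for the first sine mode sin(π(x−x₀)/L) (x₀ the left endpoint), so the inequality holds for all u iff (1−α)(π/L)² ≥ α − c, i.e. α ≤ ((π/L)² + c)/((π/L)² + 1) = (1 + c(L/π)²)/(1 + (L/π)²). (Direct route, valid since c ≤ 0: Poincaré gives c∫u² ≥ c(L/π)²∫(u')², so a(u,u) ≥ (1 + c(L/π)²)∫(u')², while ||u||_{H^1}² ≤ (1 + (L/π)²)∫(u')²; dividing yields the same α.) With (π/L)² = π^2/4 and c = -13/6, the largest admissible constant is α = ((π/L)² + c)/((π/L)² + 1).
Simplifying, α = (-26/3 + π^2)/(4 + π^2).


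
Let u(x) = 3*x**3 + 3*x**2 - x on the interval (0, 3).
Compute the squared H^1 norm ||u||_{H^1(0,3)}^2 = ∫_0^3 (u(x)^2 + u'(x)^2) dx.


||u||_{H^1}^2 = 788673/70

The H^1 norm (squared) on an interval (0, L) is
  ||u||_{H^1}^2 = ∫_0^L u(x)^2 dx + ∫_0^L u'(x)^2 dx.
Compute u'(x) = 9*x**2 + 6*x - 1.
Then u(x)^2 = 9*x**6 + 18*x**5 + 3*x**4 - 6*x**3 + x**2 and u'(x)^2 = 81*x**4 + 108*x**3 + 18*x**2 - 12*x + 1.
Integrate each monomial from 0 to 3 using ∫_0^3 c·x^n dx = c·3^(n+1)/(n+1):
  ∫_0^3 u(x)^2 dx = ∫_0^3 (9*x^6 + 18*x^5 + 3*x^4 - 6*x^3 + x^2) dx. Term by term:
    ∫_0^3 9*x^6 dx = 19683/7;  ∫_0^3 18*x^5 dx = 2187;  ∫_0^3 3*x^4 dx = 729/5;
    ∫_0^3 -6*x^3 dx = -243/2;  ∫_0^3 x^2 dx = 9.
  Sum: 19683/7 + 2187 + 729/5 − 243/2 + 9 = 352251/70.
  ∫_0^3 u'(x)^2 dx = ∫_0^3 (81*x^4 + 108*x^3 + 18*x^2 - 12*x + 1) dx. Term by term:
    ∫_0^3 81*x^4 dx = 19683/5;  ∫_0^3 108*x^3 dx = 2187;  ∫_0^3 18*x^2 dx = 162;
    ∫_0^3 -12*x dx = -54;  ∫_0^3 1 dx = 3.
  Sum: 19683/5 + 2187 + 162 − 54 + 3 = 31173/5.
Adding: ||u||_{H^1}^2 = 352251/70 + 31173/5 = 788673/70.
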